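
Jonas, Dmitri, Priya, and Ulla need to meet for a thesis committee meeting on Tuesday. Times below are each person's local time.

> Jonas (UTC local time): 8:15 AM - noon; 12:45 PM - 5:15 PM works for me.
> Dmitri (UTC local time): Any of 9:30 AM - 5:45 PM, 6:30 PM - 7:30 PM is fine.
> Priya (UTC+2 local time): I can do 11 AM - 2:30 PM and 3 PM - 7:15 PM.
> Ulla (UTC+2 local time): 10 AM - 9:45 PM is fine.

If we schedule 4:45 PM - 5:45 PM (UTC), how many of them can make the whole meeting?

Jonas in UTC: 08:15-12:00, 12:45-17:15.
Dmitri in UTC: 09:30-17:45, 18:30-19:30.
Priya in UTC: 09:00-12:30, 13:00-17:15 (subtract 2h to convert from UTC+2).
Ulla in UTC: 08:00-19:45 (subtract 2h to convert from UTC+2).
Dmitri and Ulla can make the full 16:45-17:45 slot — that's 2.

2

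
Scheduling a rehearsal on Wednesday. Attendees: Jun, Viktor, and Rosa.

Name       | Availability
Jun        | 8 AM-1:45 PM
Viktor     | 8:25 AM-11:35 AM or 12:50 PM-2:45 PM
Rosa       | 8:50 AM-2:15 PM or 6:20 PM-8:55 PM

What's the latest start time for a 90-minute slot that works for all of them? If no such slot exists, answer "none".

10:05

Jun ∩ Viktor: 08:25-11:35, 12:50-13:45.
Jun ∩ Viktor ∩ Rosa: 08:50-11:35, 12:50-13:45.
The last common window of at least 90 minutes is 08:50-11:35; a 90-minute meeting can start as late as 10:05 and still end by 11:35.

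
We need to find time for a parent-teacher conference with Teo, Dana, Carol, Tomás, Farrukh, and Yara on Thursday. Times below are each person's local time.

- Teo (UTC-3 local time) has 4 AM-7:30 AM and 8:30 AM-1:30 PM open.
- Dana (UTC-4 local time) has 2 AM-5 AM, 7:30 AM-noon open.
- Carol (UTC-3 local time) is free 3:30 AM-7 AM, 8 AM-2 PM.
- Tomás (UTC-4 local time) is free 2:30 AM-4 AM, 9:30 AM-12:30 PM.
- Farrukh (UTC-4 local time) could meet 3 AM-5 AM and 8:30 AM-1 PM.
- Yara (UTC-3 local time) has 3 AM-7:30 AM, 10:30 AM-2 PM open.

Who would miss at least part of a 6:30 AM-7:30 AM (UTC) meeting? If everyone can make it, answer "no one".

Farrukh, Teo

Teo in UTC: 07:00-10:30, 11:30-16:30 (add 3h to convert from UTC-3).
Dana in UTC: 06:00-09:00, 11:30-16:00 (add 4h to convert from UTC-4).
Carol in UTC: 06:30-10:00, 11:00-17:00 (add 3h to convert from UTC-3).
Tomás in UTC: 06:30-08:00, 13:30-16:30 (add 4h to convert from UTC-4).
Farrukh in UTC: 07:00-09:00, 12:30-17:00 (add 4h to convert from UTC-4).
Yara in UTC: 06:00-10:30, 13:30-17:00 (add 3h to convert from UTC-3).
Teo: not fully free for 06:30-07:30. Dana: free for 06:30-07:30. Carol: free for 06:30-07:30. Tomás: free for 06:30-07:30. Farrukh: not fully free for 06:30-07:30. Yara: free for 06:30-07:30.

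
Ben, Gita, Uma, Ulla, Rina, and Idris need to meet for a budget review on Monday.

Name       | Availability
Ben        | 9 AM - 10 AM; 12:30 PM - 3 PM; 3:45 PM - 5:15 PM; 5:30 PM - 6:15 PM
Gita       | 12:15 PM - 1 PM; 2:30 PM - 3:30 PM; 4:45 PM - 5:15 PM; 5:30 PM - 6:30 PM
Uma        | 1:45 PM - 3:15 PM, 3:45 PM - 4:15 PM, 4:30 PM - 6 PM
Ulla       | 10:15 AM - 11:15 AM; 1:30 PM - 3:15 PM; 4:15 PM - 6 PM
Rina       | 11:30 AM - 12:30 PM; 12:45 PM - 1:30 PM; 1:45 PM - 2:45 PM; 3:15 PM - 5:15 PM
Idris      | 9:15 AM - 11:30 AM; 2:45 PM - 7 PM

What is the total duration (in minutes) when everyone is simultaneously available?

Ben ∩ Gita: 12:30-13:00, 14:30-15:00, 16:45-17:15, 17:30-18:15.
Ben ∩ Gita ∩ Uma: 14:30-15:00, 16:45-17:15, 17:30-18:00.
Ben ∩ Gita ∩ Uma ∩ Ulla: 14:30-15:00, 16:45-17:15, 17:30-18:00.
Ben ∩ Gita ∩ Uma ∩ Ulla ∩ Rina: 14:30-14:45, 16:45-17:15.
Ben ∩ Gita ∩ Uma ∩ Ulla ∩ Rina ∩ Idris: 16:45-17:15.
That's a single block of 30 minutes.

30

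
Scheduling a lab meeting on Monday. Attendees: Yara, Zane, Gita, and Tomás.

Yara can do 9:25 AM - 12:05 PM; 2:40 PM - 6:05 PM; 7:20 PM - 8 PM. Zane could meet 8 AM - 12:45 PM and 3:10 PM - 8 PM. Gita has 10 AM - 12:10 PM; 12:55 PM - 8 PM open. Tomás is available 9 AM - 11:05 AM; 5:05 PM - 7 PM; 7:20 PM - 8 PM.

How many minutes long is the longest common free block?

65

Yara ∩ Zane: 09:25-12:05, 15:10-18:05, 19:20-20:00.
Yara ∩ Zane ∩ Gita: 10:00-12:05, 15:10-18:05, 19:20-20:00.
Yara ∩ Zane ∩ Gita ∩ Tomás: 10:00-11:05, 17:05-18:05, 19:20-20:00.
The longest is 10:00-11:05 at 65 minutes.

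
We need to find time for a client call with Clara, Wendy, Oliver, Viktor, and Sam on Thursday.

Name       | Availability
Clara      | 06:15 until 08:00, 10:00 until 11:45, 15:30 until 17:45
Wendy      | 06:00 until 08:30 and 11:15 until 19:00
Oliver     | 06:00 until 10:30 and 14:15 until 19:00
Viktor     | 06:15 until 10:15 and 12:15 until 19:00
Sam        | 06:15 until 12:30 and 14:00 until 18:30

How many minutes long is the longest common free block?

135

Clara ∩ Wendy: 06:15-08:00, 11:15-11:45, 15:30-17:45.
Clara ∩ Wendy ∩ Oliver: 06:15-08:00, 15:30-17:45.
Clara ∩ Wendy ∩ Oliver ∩ Viktor: 06:15-08:00, 15:30-17:45.
Clara ∩ Wendy ∩ Oliver ∩ Viktor ∩ Sam: 06:15-08:00, 15:30-17:45.
The longest is 15:30-17:45 at 135 minutes.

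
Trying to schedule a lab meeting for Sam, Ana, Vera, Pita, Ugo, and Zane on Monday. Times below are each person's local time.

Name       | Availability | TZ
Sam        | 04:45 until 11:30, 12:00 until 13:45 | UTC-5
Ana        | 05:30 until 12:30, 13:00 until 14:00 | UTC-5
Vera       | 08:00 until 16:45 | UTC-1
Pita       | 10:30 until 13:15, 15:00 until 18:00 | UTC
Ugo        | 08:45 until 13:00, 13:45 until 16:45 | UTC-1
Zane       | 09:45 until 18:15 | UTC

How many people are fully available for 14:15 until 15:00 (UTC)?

Sam in UTC: 09:45-16:30, 17:00-18:45 (add 5h to convert from UTC-5).
Ana in UTC: 10:30-17:30, 18:00-19:00 (add 5h to convert from UTC-5).
Vera in UTC: 09:00-17:45 (add 1h to convert from UTC-1).
Pita in UTC: 10:30-13:15, 15:00-18:00.
Ugo in UTC: 09:45-14:00, 14:45-17:45 (add 1h to convert from UTC-1).
Zane in UTC: 09:45-18:15.
Sam, Ana, Vera, and Zane can make the full 14:15-15:00 slot — that's 4.

4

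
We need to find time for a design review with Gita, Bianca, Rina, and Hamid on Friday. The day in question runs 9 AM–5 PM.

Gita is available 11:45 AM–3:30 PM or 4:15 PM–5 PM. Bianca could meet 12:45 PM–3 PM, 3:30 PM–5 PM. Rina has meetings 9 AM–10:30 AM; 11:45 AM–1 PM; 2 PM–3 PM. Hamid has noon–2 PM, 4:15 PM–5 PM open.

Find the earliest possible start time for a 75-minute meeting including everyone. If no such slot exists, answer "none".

Gita free: 11:45-15:30, 16:15-17:00.
Bianca free: 12:45-15:00, 15:30-17:00.
Rina free: 10:30-11:45, 13:00-14:00, 15:00-17:00 (invert busy blocks within the working day).
Hamid free: 12:00-14:00, 16:15-17:00.
Gita ∩ Bianca: 12:45-15:00, 16:15-17:00.
Gita ∩ Bianca ∩ Rina: 13:00-14:00, 16:15-17:00.
Gita ∩ Bianca ∩ Rina ∩ Hamid: 13:00-14:00, 16:15-17:00.
Those are the intersection windows.
No common window is at least 75 minutes long.

none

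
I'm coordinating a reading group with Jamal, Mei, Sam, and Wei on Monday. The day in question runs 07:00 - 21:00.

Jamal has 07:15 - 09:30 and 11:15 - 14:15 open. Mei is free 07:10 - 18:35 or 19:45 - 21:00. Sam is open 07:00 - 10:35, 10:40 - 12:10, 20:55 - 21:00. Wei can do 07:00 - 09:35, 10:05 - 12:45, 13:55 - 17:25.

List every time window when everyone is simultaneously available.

07:15-09:30, 11:15-12:10

Jamal ∩ Mei: 07:15-09:30, 11:15-14:15.
Jamal ∩ Mei ∩ Sam: 07:15-09:30, 11:15-12:10.
Jamal ∩ Mei ∩ Sam ∩ Wei: 07:15-09:30, 11:15-12:10.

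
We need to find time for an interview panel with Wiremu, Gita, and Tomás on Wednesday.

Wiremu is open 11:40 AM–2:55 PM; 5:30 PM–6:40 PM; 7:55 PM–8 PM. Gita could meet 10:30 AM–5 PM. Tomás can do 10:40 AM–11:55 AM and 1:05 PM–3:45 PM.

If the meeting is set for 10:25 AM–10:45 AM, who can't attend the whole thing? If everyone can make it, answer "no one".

Wiremu: not fully free for 10:25-10:45. Gita: not fully free for 10:25-10:45. Tomás: not fully free for 10:25-10:45.

Gita, Tomás, Wiremu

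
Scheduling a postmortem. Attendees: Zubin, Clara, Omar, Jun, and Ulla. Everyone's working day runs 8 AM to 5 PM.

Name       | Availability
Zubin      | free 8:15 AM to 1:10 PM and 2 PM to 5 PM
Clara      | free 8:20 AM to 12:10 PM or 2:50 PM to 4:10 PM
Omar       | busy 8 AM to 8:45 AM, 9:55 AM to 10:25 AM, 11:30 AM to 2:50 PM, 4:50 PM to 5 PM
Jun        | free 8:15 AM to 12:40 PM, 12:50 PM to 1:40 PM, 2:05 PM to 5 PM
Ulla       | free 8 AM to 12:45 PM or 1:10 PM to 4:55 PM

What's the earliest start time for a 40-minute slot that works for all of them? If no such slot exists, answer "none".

Zubin free: 08:15-13:10, 14:00-17:00.
Clara free: 08:20-12:10, 14:50-16:10.
Omar free: 08:45-09:55, 10:25-11:30, 14:50-16:50 (invert busy blocks within the working day).
Jun free: 08:15-12:40, 12:50-13:40, 14:05-17:00.
Ulla free: 08:00-12:45, 13:10-16:55.
Zubin ∩ Clara: 08:20-12:10, 14:50-16:10.
Zubin ∩ Clara ∩ Omar: 08:45-09:55, 10:25-11:30, 14:50-16:10.
Zubin ∩ Clara ∩ Omar ∩ Jun: 08:45-09:55, 10:25-11:30, 14:50-16:10.
Zubin ∩ Clara ∩ Omar ∩ Jun ∩ Ulla: 08:45-09:55, 10:25-11:30, 14:50-16:10.
The first common window of at least 40 minutes is 08:45-09:55, so the earliest start is 08:45.

08:45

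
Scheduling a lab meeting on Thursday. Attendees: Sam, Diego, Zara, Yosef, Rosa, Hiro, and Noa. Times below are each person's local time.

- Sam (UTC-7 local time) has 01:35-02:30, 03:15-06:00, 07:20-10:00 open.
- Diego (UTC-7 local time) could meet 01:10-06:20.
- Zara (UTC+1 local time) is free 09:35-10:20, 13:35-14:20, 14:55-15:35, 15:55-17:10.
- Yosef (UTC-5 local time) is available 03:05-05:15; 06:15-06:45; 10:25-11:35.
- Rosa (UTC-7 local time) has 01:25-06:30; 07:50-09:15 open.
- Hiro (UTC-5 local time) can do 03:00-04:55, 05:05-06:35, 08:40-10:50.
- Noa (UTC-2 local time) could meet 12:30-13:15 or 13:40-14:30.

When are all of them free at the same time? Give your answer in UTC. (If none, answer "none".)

none

Sam in UTC: 08:35-09:30, 10:15-13:00, 14:20-17:00 (add 7h to convert from UTC-7).
Diego in UTC: 08:10-13:20 (add 7h to convert from UTC-7).
Zara in UTC: 08:35-09:20, 12:35-13:20, 13:55-14:35, 14:55-16:10 (subtract 1h to convert from UTC+1).
Yosef in UTC: 08:05-10:15, 11:15-11:45, 15:25-16:35 (add 5h to convert from UTC-5).
Rosa in UTC: 08:25-13:30, 14:50-16:15 (add 7h to convert from UTC-7).
Hiro in UTC: 08:00-09:55, 10:05-11:35, 13:40-15:50 (add 5h to convert from UTC-5).
Noa in UTC: 14:30-15:15, 15:40-16:30 (add 2h to convert from UTC-2).
Sam ∩ Diego: 08:35-09:30, 10:15-13:00.
Sam ∩ Diego ∩ Zara: 08:35-09:20, 12:35-13:00.
Sam ∩ Diego ∩ Zara ∩ Yosef: 08:35-09:20.
Sam ∩ Diego ∩ Zara ∩ Yosef ∩ Rosa: 08:35-09:20.
Sam ∩ Diego ∩ Zara ∩ Yosef ∩ Rosa ∩ Hiro: 08:35-09:20.
Sam ∩ Diego ∩ Zara ∩ Yosef ∩ Rosa ∩ Hiro ∩ Noa: ∅.
There is no time when everyone is free.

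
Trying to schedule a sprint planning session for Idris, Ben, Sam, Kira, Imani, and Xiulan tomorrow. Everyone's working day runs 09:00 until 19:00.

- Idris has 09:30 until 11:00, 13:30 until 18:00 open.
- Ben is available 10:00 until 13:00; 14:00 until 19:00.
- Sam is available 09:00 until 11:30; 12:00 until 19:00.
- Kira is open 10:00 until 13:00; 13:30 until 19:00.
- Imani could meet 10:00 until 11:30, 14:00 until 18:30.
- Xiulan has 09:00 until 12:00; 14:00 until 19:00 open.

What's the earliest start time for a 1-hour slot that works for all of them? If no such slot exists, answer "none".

10:00

Idris ∩ Ben: 10:00-11:00, 14:00-18:00.
Idris ∩ Ben ∩ Sam: 10:00-11:00, 14:00-18:00.
Idris ∩ Ben ∩ Sam ∩ Kira: 10:00-11:00, 14:00-18:00.
Idris ∩ Ben ∩ Sam ∩ Kira ∩ Imani: 10:00-11:00, 14:00-18:00.
Idris ∩ Ben ∩ Sam ∩ Kira ∩ Imani ∩ Xiulan: 10:00-11:00, 14:00-18:00.
The first common window of at least 60 minutes is 10:00-11:00, so the earliest start is 10:00.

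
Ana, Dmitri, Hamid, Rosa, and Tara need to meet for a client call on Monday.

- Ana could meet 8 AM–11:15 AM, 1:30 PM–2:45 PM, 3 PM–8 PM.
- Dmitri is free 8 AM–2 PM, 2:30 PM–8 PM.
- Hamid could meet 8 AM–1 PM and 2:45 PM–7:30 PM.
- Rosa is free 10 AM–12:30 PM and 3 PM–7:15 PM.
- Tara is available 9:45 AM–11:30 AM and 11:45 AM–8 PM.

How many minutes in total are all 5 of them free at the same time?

Ana ∩ Dmitri: 08:00-11:15, 13:30-14:00, 14:30-14:45, 15:00-20:00.
Ana ∩ Dmitri ∩ Hamid: 08:00-11:15, 15:00-19:30.
Ana ∩ Dmitri ∩ Hamid ∩ Rosa: 10:00-11:15, 15:00-19:15.
Ana ∩ Dmitri ∩ Hamid ∩ Rosa ∩ Tara: 10:00-11:15, 15:00-19:15.
Summing the common windows: 75 + 255 = 330 minutes.

330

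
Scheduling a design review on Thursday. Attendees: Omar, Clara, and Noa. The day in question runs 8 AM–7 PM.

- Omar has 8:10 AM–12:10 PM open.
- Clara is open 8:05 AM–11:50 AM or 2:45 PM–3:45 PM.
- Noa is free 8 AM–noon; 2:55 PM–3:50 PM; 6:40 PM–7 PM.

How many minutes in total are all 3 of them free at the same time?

220

Omar ∩ Clara: 08:10-11:50.
Omar ∩ Clara ∩ Noa: 08:10-11:50.
That's a single block of 220 minutes.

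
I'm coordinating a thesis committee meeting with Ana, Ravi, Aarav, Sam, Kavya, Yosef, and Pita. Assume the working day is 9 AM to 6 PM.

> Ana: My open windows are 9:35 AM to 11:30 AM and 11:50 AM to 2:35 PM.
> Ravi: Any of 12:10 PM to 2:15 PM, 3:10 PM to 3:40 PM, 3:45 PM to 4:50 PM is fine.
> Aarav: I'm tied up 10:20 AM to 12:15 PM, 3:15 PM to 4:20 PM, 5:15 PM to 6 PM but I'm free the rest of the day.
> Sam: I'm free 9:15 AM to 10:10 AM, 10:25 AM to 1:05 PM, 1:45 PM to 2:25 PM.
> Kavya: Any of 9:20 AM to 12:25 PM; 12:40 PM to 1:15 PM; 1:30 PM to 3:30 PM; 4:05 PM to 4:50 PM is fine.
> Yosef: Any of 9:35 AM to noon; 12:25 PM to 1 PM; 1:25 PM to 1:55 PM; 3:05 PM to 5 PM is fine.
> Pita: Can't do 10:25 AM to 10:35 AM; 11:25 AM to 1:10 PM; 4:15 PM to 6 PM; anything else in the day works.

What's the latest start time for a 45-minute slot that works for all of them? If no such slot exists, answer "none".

Ana free: 09:35-11:30, 11:50-14:35.
Ravi free: 12:10-14:15, 15:10-15:40, 15:45-16:50.
Aarav free: 09:00-10:20, 12:15-15:15, 16:20-17:15 (invert busy blocks within the working day).
Sam free: 09:15-10:10, 10:25-13:05, 13:45-14:25.
Kavya free: 09:20-12:25, 12:40-13:15, 13:30-15:30, 16:05-16:50.
Yosef free: 09:35-12:00, 12:25-13:00, 13:25-13:55, 15:05-17:00.
Pita free: 09:00-10:25, 10:35-11:25, 13:10-16:15 (invert busy blocks within the working day).
Ana ∩ Ravi: 12:10-14:15.
Ana ∩ Ravi ∩ Aarav: 12:15-14:15.
Ana ∩ Ravi ∩ Aarav ∩ Sam: 12:15-13:05, 13:45-14:15.
Ana ∩ Ravi ∩ Aarav ∩ Sam ∩ Kavya: 12:15-12:25, 12:40-13:05, 13:45-14:15.
Ana ∩ Ravi ∩ Aarav ∩ Sam ∩ Kavya ∩ Yosef: 12:40-13:00, 13:45-13:55.
Ana ∩ Ravi ∩ Aarav ∩ Sam ∩ Kavya ∩ Yosef ∩ Pita: 13:45-13:55.
No common window is at least 45 minutes long.

none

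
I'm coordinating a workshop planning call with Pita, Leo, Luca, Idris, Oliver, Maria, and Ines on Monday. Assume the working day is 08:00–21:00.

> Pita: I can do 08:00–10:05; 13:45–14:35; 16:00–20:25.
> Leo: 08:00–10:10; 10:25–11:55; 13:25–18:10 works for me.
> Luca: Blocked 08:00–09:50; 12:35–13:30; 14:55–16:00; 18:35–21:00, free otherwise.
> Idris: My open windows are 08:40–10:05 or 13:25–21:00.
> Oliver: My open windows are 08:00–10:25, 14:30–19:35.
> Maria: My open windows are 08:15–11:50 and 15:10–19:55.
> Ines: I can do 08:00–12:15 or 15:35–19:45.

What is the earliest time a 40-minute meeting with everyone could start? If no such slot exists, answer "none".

16:00

Pita free: 08:00-10:05, 13:45-14:35, 16:00-20:25.
Leo free: 08:00-10:10, 10:25-11:55, 13:25-18:10.
Luca free: 09:50-12:35, 13:30-14:55, 16:00-18:35 (invert busy blocks within the working day).
Idris free: 08:40-10:05, 13:25-21:00.
Oliver free: 08:00-10:25, 14:30-19:35.
Maria free: 08:15-11:50, 15:10-19:55.
Ines free: 08:00-12:15, 15:35-19:45.
Pita ∩ Leo: 08:00-10:05, 13:45-14:35, 16:00-18:10.
Pita ∩ Leo ∩ Luca: 09:50-10:05, 13:45-14:35, 16:00-18:10.
Pita ∩ Leo ∩ Luca ∩ Idris: 09:50-10:05, 13:45-14:35, 16:00-18:10.
Pita ∩ Leo ∩ Luca ∩ Idris ∩ Oliver: 09:50-10:05, 14:30-14:35, 16:00-18:10.
Pita ∩ Leo ∩ Luca ∩ Idris ∩ Oliver ∩ Maria: 09:50-10:05, 16:00-18:10.
Pita ∩ Leo ∩ Luca ∩ Idris ∩ Oliver ∩ Maria ∩ Ines: 09:50-10:05, 16:00-18:10.
The first common window of at least 40 minutes is 16:00-18:10, so the earliest start is 16:00.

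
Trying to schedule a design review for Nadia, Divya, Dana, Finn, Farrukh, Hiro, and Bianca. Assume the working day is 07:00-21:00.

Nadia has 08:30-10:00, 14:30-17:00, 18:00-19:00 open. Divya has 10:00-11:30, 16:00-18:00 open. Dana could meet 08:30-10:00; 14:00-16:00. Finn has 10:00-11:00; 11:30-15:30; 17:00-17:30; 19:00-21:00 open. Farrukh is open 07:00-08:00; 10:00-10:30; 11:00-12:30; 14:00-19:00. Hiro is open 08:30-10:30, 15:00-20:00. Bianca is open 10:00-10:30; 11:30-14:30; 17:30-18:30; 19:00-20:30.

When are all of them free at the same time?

none

Nadia ∩ Divya: 16:00-17:00.
Nadia ∩ Divya ∩ Dana: ∅.
Nadia ∩ Divya ∩ Dana ∩ Finn: ∅.
Nadia ∩ Divya ∩ Dana ∩ Finn ∩ Farrukh: ∅.
Nadia ∩ Divya ∩ Dana ∩ Finn ∩ Farrukh ∩ Hiro: ∅.
Nadia ∩ Divya ∩ Dana ∩ Finn ∩ Farrukh ∩ Hiro ∩ Bianca: ∅.
There is no time when everyone is free.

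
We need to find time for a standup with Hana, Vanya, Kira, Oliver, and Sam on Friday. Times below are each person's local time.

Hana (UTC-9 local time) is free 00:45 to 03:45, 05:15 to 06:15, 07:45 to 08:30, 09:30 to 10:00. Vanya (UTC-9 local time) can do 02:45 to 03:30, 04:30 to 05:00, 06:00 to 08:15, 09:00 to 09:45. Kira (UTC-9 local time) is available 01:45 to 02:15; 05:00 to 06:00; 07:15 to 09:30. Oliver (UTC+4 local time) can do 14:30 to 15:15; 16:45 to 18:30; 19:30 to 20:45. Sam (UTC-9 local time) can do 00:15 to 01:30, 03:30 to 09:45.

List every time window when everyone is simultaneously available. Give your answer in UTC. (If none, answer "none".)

none

Hana in UTC: 09:45-12:45, 14:15-15:15, 16:45-17:30, 18:30-19:00 (add 9h to convert from UTC-9).
Vanya in UTC: 11:45-12:30, 13:30-14:00, 15:00-17:15, 18:00-18:45 (add 9h to convert from UTC-9).
Kira in UTC: 10:45-11:15, 14:00-15:00, 16:15-18:30 (add 9h to convert from UTC-9).
Oliver in UTC: 10:30-11:15, 12:45-14:30, 15:30-16:45 (subtract 4h to convert from UTC+4).
Sam in UTC: 09:15-10:30, 12:30-18:45 (add 9h to convert from UTC-9).
Hana ∩ Vanya: 11:45-12:30, 15:00-15:15, 16:45-17:15, 18:30-18:45.
Hana ∩ Vanya ∩ Kira: 16:45-17:15.
Hana ∩ Vanya ∩ Kira ∩ Oliver: ∅.
Hana ∩ Vanya ∩ Kira ∩ Oliver ∩ Sam: ∅.
There is no time when everyone is free.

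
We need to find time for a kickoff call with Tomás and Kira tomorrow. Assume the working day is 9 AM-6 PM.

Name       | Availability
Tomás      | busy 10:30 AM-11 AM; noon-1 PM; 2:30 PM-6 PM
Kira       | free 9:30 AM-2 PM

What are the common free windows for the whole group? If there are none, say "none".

Tomás free: 09:00-10:30, 11:00-12:00, 13:00-14:30 (invert busy blocks within the working day).
Kira free: 09:30-14:00.
Tomás ∩ Kira: 09:30-10:30, 11:00-12:00, 13:00-14:00.
Those are the intersection windows.

09:30-10:30, 11:00-12:00, 13:00-14:00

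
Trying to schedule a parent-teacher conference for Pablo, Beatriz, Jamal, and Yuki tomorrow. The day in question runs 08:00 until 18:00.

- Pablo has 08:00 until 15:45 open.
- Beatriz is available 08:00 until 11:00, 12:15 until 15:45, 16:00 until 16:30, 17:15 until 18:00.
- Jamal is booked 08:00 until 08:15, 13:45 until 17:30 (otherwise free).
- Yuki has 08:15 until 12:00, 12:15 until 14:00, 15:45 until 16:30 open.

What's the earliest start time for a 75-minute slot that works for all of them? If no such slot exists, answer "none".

08:15

Pablo free: 08:00-15:45.
Beatriz free: 08:00-11:00, 12:15-15:45, 16:00-16:30, 17:15-18:00.
Jamal free: 08:15-13:45, 17:30-18:00 (invert busy blocks within the working day).
Yuki free: 08:15-12:00, 12:15-14:00, 15:45-16:30.
Pablo ∩ Beatriz: 08:00-11:00, 12:15-15:45.
Pablo ∩ Beatriz ∩ Jamal: 08:15-11:00, 12:15-13:45.
Pablo ∩ Beatriz ∩ Jamal ∩ Yuki: 08:15-11:00, 12:15-13:45.
The first common window of at least 75 minutes is 08:15-11:00, so the earliest start is 08:15.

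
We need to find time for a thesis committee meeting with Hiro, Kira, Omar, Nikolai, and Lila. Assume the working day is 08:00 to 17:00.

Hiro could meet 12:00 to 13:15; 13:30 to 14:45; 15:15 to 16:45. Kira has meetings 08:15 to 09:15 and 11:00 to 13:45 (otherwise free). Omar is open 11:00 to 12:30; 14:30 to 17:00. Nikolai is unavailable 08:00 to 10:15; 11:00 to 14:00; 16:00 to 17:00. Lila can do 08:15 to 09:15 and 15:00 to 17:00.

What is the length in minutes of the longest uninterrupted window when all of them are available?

45

Hiro free: 12:00-13:15, 13:30-14:45, 15:15-16:45.
Kira free: 08:00-08:15, 09:15-11:00, 13:45-17:00 (invert busy blocks within the working day).
Omar free: 11:00-12:30, 14:30-17:00.
Nikolai free: 10:15-11:00, 14:00-16:00 (invert busy blocks within the working day).
Lila free: 08:15-09:15, 15:00-17:00.
Hiro ∩ Kira: 13:45-14:45, 15:15-16:45.
Hiro ∩ Kira ∩ Omar: 14:30-14:45, 15:15-16:45.
Hiro ∩ Kira ∩ Omar ∩ Nikolai: 14:30-14:45, 15:15-16:00.
Hiro ∩ Kira ∩ Omar ∩ Nikolai ∩ Lila: 15:15-16:00.
The longest is 15:15-16:00 at 45 minutes.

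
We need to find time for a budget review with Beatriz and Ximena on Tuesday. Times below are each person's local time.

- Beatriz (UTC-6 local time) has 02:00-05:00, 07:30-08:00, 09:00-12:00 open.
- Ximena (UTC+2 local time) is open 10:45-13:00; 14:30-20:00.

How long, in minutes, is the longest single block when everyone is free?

Beatriz in UTC: 08:00-11:00, 13:30-14:00, 15:00-18:00 (add 6h to convert from UTC-6).
Ximena in UTC: 08:45-11:00, 12:30-18:00 (subtract 2h to convert from UTC+2).
Beatriz ∩ Ximena: 08:45-11:00, 13:30-14:00, 15:00-18:00.
Those are the intersection windows.
The longest is 15:00-18:00 at 180 minutes.

180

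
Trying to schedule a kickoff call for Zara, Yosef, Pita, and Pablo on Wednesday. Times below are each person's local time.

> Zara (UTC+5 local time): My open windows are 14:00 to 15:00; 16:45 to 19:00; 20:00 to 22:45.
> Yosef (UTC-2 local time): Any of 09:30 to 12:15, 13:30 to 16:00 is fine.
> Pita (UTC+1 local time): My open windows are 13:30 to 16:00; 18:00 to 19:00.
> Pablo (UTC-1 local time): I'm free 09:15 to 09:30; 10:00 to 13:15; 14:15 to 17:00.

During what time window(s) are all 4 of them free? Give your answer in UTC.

Zara in UTC: 09:00-10:00, 11:45-14:00, 15:00-17:45 (subtract 5h to convert from UTC+5).
Yosef in UTC: 11:30-14:15, 15:30-18:00 (add 2h to convert from UTC-2).
Pita in UTC: 12:30-15:00, 17:00-18:00 (subtract 1h to convert from UTC+1).
Pablo in UTC: 10:15-10:30, 11:00-14:15, 15:15-18:00 (add 1h to convert from UTC-1).
Zara ∩ Yosef: 11:45-14:00, 15:30-17:45.
Zara ∩ Yosef ∩ Pita: 12:30-14:00, 17:00-17:45.
Zara ∩ Yosef ∩ Pita ∩ Pablo: 12:30-14:00, 17:00-17:45.
So the common availability across everyone is 12:30-14:00, 17:00-17:45.

12:30-14:00, 17:00-17:45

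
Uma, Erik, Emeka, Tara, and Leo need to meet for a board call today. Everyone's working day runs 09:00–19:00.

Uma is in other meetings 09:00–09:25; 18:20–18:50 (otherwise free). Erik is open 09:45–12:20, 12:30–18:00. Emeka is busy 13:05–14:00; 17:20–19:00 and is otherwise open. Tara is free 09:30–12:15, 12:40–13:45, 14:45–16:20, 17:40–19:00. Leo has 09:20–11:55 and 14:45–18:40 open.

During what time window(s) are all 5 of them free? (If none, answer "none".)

Uma free: 09:25-18:20, 18:50-19:00 (invert busy blocks within the working day).
Erik free: 09:45-12:20, 12:30-18:00.
Emeka free: 09:00-13:05, 14:00-17:20 (invert busy blocks within the working day).
Tara free: 09:30-12:15, 12:40-13:45, 14:45-16:20, 17:40-19:00.
Leo free: 09:20-11:55, 14:45-18:40.
Uma ∩ Erik: 09:45-12:20, 12:30-18:00.
Uma ∩ Erik ∩ Emeka: 09:45-12:20, 12:30-13:05, 14:00-17:20.
Uma ∩ Erik ∩ Emeka ∩ Tara: 09:45-12:15, 12:40-13:05, 14:45-16:20.
Uma ∩ Erik ∩ Emeka ∩ Tara ∩ Leo: 09:45-11:55, 14:45-16:20.

09:45-11:55, 14:45-16:20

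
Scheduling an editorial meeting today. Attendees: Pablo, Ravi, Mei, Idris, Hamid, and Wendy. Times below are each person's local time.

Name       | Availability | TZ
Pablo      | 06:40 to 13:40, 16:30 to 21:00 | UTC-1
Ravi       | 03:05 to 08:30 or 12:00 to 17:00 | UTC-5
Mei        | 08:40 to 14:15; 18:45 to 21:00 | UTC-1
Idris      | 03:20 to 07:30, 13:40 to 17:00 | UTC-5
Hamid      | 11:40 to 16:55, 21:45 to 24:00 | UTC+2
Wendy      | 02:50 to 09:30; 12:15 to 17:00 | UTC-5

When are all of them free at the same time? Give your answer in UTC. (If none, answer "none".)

09:40-12:30, 19:45-22:00

Pablo in UTC: 07:40-14:40, 17:30-22:00 (add 1h to convert from UTC-1).
Ravi in UTC: 08:05-13:30, 17:00-22:00 (add 5h to convert from UTC-5).
Mei in UTC: 09:40-15:15, 19:45-22:00 (add 1h to convert from UTC-1).
Idris in UTC: 08:20-12:30, 18:40-22:00 (add 5h to convert from UTC-5).
Hamid in UTC: 09:40-14:55, 19:45-22:00 (subtract 2h to convert from UTC+2).
Wendy in UTC: 07:50-14:30, 17:15-22:00 (add 5h to convert from UTC-5).
Pablo ∩ Ravi: 08:05-13:30, 17:30-22:00.
Pablo ∩ Ravi ∩ Mei: 09:40-13:30, 19:45-22:00.
Pablo ∩ Ravi ∩ Mei ∩ Idris: 09:40-12:30, 19:45-22:00.
Pablo ∩ Ravi ∩ Mei ∩ Idris ∩ Hamid: 09:40-12:30, 19:45-22:00.
Pablo ∩ Ravi ∩ Mei ∩ Idris ∩ Hamid ∩ Wendy: 09:40-12:30, 19:45-22:00.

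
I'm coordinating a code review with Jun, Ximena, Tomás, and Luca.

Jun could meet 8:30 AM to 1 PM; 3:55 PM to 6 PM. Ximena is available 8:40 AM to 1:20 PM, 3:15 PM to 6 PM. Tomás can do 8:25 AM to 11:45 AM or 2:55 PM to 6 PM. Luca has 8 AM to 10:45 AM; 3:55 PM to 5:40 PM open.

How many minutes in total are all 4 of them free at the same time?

Jun ∩ Ximena: 08:40-13:00, 15:55-18:00.
Jun ∩ Ximena ∩ Tomás: 08:40-11:45, 15:55-18:00.
Jun ∩ Ximena ∩ Tomás ∩ Luca: 08:40-10:45, 15:55-17:40.
Summing the common windows: 125 + 105 = 230 minutes.

230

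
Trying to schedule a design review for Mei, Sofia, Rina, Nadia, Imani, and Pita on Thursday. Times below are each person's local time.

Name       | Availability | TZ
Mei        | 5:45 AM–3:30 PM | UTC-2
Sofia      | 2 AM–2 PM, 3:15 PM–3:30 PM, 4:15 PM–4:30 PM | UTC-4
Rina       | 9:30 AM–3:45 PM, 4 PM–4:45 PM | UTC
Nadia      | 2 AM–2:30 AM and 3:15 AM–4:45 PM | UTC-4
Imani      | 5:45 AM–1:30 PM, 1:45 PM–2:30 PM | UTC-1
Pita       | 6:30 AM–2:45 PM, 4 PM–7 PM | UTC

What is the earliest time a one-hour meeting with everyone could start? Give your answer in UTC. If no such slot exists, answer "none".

09:30

Mei in UTC: 07:45-17:30 (add 2h to convert from UTC-2).
Sofia in UTC: 06:00-18:00, 19:15-19:30, 20:15-20:30 (add 4h to convert from UTC-4).
Rina in UTC: 09:30-15:45, 16:00-16:45.
Nadia in UTC: 06:00-06:30, 07:15-20:45 (add 4h to convert from UTC-4).
Imani in UTC: 06:45-14:30, 14:45-15:30 (add 1h to convert from UTC-1).
Pita in UTC: 06:30-14:45, 16:00-19:00.
Mei ∩ Sofia: 07:45-17:30.
Mei ∩ Sofia ∩ Rina: 09:30-15:45, 16:00-16:45.
Mei ∩ Sofia ∩ Rina ∩ Nadia: 09:30-15:45, 16:00-16:45.
Mei ∩ Sofia ∩ Rina ∩ Nadia ∩ Imani: 09:30-14:30, 14:45-15:30.
Mei ∩ Sofia ∩ Rina ∩ Nadia ∩ Imani ∩ Pita: 09:30-14:30.
The first common window of at least 60 minutes is 09:30-14:30, so the earliest start is 09:30.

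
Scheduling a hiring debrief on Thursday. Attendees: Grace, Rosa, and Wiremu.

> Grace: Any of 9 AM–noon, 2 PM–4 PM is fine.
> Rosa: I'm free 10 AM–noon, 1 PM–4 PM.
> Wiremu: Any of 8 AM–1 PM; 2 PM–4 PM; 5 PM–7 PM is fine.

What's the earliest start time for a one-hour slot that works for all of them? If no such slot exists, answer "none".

Grace ∩ Rosa: 10:00-12:00, 14:00-16:00.
Grace ∩ Rosa ∩ Wiremu: 10:00-12:00, 14:00-16:00.
Those are the intersection windows.
The first common window of at least 60 minutes is 10:00-12:00, so the earliest start is 10:00.

10:00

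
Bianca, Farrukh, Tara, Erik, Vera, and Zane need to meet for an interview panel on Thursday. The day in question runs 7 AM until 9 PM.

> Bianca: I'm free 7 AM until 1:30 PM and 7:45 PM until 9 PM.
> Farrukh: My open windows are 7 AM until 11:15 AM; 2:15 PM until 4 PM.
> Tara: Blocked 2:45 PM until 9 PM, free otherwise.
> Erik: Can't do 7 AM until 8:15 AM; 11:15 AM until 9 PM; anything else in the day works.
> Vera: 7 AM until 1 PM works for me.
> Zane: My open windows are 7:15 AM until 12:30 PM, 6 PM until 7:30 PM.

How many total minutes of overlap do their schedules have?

180

Bianca free: 07:00-13:30, 19:45-21:00.
Farrukh free: 07:00-11:15, 14:15-16:00.
Tara free: 07:00-14:45 (invert busy blocks within the working day).
Erik free: 08:15-11:15 (invert busy blocks within the working day).
Vera free: 07:00-13:00.
Zane free: 07:15-12:30, 18:00-19:30.
Bianca ∩ Farrukh: 07:00-11:15.
Bianca ∩ Farrukh ∩ Tara: 07:00-11:15.
Bianca ∩ Farrukh ∩ Tara ∩ Erik: 08:15-11:15.
Bianca ∩ Farrukh ∩ Tara ∩ Erik ∩ Vera: 08:15-11:15.
Bianca ∩ Farrukh ∩ Tara ∩ Erik ∩ Vera ∩ Zane: 08:15-11:15.
So the common availability across everyone is 08:15-11:15.
That's a single block of 180 minutes.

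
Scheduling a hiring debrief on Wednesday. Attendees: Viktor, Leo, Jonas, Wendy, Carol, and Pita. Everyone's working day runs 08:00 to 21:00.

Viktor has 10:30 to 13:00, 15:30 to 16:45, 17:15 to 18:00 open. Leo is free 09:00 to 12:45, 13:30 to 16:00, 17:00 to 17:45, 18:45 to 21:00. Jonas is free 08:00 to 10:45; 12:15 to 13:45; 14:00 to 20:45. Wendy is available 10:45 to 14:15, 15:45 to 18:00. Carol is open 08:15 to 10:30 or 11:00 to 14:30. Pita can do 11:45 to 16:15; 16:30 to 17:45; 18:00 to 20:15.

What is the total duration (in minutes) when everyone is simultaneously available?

Viktor ∩ Leo: 10:30-12:45, 15:30-16:00, 17:15-17:45.
Viktor ∩ Leo ∩ Jonas: 10:30-10:45, 12:15-12:45, 15:30-16:00, 17:15-17:45.
Viktor ∩ Leo ∩ Jonas ∩ Wendy: 12:15-12:45, 15:45-16:00, 17:15-17:45.
Viktor ∩ Leo ∩ Jonas ∩ Wendy ∩ Carol: 12:15-12:45.
Viktor ∩ Leo ∩ Jonas ∩ Wendy ∩ Carol ∩ Pita: 12:15-12:45.
So the common availability across everyone is 12:15-12:45.
That's a single block of 30 minutes.

30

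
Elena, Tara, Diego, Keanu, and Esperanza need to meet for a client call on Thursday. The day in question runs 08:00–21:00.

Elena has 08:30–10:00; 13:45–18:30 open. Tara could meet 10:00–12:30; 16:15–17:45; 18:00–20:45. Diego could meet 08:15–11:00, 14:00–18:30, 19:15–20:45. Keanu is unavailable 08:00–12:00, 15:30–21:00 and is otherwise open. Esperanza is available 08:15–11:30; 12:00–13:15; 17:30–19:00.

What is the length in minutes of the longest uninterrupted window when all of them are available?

Elena free: 08:30-10:00, 13:45-18:30.
Tara free: 10:00-12:30, 16:15-17:45, 18:00-20:45.
Diego free: 08:15-11:00, 14:00-18:30, 19:15-20:45.
Keanu free: 12:00-15:30 (invert busy blocks within the working day).
Esperanza free: 08:15-11:30, 12:00-13:15, 17:30-19:00.
Elena ∩ Tara: 16:15-17:45, 18:00-18:30.
Elena ∩ Tara ∩ Diego: 16:15-17:45, 18:00-18:30.
Elena ∩ Tara ∩ Diego ∩ Keanu: ∅.
Elena ∩ Tara ∩ Diego ∩ Keanu ∩ Esperanza: ∅.
There is no time when everyone is free.
No common window exists, so the longest block is 0 minutes.

0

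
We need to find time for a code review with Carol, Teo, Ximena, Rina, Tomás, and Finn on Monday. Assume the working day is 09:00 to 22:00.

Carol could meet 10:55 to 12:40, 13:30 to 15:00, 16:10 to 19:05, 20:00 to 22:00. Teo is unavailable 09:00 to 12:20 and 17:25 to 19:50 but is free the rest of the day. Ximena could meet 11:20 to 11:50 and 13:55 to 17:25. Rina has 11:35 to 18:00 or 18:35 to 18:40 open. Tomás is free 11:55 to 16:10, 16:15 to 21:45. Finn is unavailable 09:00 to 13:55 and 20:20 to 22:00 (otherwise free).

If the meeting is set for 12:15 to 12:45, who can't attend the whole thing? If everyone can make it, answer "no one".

Carol, Finn, Teo, Ximena

Carol free: 10:55-12:40, 13:30-15:00, 16:10-19:05, 20:00-22:00.
Teo free: 12:20-17:25, 19:50-22:00 (invert busy blocks within the working day).
Ximena free: 11:20-11:50, 13:55-17:25.
Rina free: 11:35-18:00, 18:35-18:40.
Tomás free: 11:55-16:10, 16:15-21:45.
Finn free: 13:55-20:20 (invert busy blocks within the working day).
Carol: not fully free for 12:15-12:45. Teo: not fully free for 12:15-12:45. Ximena: not fully free for 12:15-12:45. Rina: free for 12:15-12:45. Tomás: free for 12:15-12:45. Finn: not fully free for 12:15-12:45.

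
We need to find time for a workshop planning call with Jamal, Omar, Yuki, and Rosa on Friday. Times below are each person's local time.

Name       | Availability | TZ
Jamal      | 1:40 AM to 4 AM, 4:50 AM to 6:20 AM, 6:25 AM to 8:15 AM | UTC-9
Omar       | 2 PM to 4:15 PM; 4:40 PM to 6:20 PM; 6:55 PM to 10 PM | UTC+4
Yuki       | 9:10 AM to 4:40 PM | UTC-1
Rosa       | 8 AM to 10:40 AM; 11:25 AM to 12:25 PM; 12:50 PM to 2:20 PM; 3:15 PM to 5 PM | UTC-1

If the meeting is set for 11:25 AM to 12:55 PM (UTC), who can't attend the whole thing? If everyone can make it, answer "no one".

Omar, Rosa

Jamal in UTC: 10:40-13:00, 13:50-15:20, 15:25-17:15 (add 9h to convert from UTC-9).
Omar in UTC: 10:00-12:15, 12:40-14:20, 14:55-18:00 (subtract 4h to convert from UTC+4).
Yuki in UTC: 10:10-17:40 (add 1h to convert from UTC-1).
Rosa in UTC: 09:00-11:40, 12:25-13:25, 13:50-15:20, 16:15-18:00 (add 1h to convert from UTC-1).
Jamal: free for 11:25-12:55. Omar: not fully free for 11:25-12:55. Yuki: free for 11:25-12:55. Rosa: not fully free for 11:25-12:55.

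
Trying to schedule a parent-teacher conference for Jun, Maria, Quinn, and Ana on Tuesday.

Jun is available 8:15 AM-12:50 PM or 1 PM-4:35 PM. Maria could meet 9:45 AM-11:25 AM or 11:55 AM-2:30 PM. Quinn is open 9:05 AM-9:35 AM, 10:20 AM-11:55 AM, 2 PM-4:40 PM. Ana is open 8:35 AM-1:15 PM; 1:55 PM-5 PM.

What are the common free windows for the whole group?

Jun ∩ Maria: 09:45-11:25, 11:55-12:50, 13:00-14:30.
Jun ∩ Maria ∩ Quinn: 10:20-11:25, 14:00-14:30.
Jun ∩ Maria ∩ Quinn ∩ Ana: 10:20-11:25, 14:00-14:30.
Those are the intersection windows.

10:20-11:25, 14:00-14:30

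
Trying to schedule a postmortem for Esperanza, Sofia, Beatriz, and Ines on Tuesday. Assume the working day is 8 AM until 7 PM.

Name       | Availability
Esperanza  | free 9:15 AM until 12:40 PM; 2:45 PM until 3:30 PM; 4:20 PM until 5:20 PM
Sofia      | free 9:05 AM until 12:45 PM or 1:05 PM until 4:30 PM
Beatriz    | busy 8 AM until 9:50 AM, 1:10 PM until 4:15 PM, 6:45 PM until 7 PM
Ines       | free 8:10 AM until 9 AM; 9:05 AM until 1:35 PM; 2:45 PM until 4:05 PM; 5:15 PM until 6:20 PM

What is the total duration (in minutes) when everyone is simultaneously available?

Esperanza free: 09:15-12:40, 14:45-15:30, 16:20-17:20.
Sofia free: 09:05-12:45, 13:05-16:30.
Beatriz free: 09:50-13:10, 16:15-18:45 (invert busy blocks within the working day).
Ines free: 08:10-09:00, 09:05-13:35, 14:45-16:05, 17:15-18:20.
Esperanza ∩ Sofia: 09:15-12:40, 14:45-15:30, 16:20-16:30.
Esperanza ∩ Sofia ∩ Beatriz: 09:50-12:40, 16:20-16:30.
Esperanza ∩ Sofia ∩ Beatriz ∩ Ines: 09:50-12:40.
Those are the intersection windows.
That's a single block of 170 minutes.

170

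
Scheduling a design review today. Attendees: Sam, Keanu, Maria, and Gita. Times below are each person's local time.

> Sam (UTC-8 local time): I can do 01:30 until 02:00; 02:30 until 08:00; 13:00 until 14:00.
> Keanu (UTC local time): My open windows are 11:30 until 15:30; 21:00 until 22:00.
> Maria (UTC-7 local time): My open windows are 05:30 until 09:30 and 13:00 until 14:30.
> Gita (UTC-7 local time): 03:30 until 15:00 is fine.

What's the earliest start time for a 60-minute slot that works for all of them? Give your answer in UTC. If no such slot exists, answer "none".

12:30

Sam in UTC: 09:30-10:00, 10:30-16:00, 21:00-22:00 (add 8h to convert from UTC-8).
Keanu in UTC: 11:30-15:30, 21:00-22:00.
Maria in UTC: 12:30-16:30, 20:00-21:30 (add 7h to convert from UTC-7).
Gita in UTC: 10:30-22:00 (add 7h to convert from UTC-7).
Sam ∩ Keanu: 11:30-15:30, 21:00-22:00.
Sam ∩ Keanu ∩ Maria: 12:30-15:30, 21:00-21:30.
Sam ∩ Keanu ∩ Maria ∩ Gita: 12:30-15:30, 21:00-21:30.
The first common window of at least 60 minutes is 12:30-15:30, so the earliest start is 12:30.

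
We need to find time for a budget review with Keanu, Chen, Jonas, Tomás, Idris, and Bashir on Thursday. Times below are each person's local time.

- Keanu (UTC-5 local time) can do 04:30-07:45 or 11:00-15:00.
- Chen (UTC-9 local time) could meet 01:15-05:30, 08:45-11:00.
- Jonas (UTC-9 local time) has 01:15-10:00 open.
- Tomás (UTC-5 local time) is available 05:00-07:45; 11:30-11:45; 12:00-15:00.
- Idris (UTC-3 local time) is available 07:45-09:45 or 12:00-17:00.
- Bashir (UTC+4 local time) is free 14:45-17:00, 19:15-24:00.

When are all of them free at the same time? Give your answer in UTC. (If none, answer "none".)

Keanu in UTC: 09:30-12:45, 16:00-20:00 (add 5h to convert from UTC-5).
Chen in UTC: 10:15-14:30, 17:45-20:00 (add 9h to convert from UTC-9).
Jonas in UTC: 10:15-19:00 (add 9h to convert from UTC-9).
Tomás in UTC: 10:00-12:45, 16:30-16:45, 17:00-20:00 (add 5h to convert from UTC-5).
Idris in UTC: 10:45-12:45, 15:00-20:00 (add 3h to convert from UTC-3).
Bashir in UTC: 10:45-13:00, 15:15-20:00 (subtract 4h to convert from UTC+4).
Keanu ∩ Chen: 10:15-12:45, 17:45-20:00.
Keanu ∩ Chen ∩ Jonas: 10:15-12:45, 17:45-19:00.
Keanu ∩ Chen ∩ Jonas ∩ Tomás: 10:15-12:45, 17:45-19:00.
Keanu ∩ Chen ∩ Jonas ∩ Tomás ∩ Idris: 10:45-12:45, 17:45-19:00.
Keanu ∩ Chen ∩ Jonas ∩ Tomás ∩ Idris ∩ Bashir: 10:45-12:45, 17:45-19:00.

10:45-12:45, 17:45-19:00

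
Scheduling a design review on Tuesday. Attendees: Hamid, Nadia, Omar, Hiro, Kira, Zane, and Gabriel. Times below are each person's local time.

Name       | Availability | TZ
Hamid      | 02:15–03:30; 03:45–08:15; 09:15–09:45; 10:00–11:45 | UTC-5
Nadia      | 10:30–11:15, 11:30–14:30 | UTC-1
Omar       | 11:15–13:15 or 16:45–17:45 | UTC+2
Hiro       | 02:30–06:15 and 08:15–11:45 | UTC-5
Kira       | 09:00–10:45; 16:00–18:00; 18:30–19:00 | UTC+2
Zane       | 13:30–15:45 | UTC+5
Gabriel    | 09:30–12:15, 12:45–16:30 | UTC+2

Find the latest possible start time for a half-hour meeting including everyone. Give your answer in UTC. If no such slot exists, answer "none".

none

Hamid in UTC: 07:15-08:30, 08:45-13:15, 14:15-14:45, 15:00-16:45 (add 5h to convert from UTC-5).
Nadia in UTC: 11:30-12:15, 12:30-15:30 (add 1h to convert from UTC-1).
Omar in UTC: 09:15-11:15, 14:45-15:45 (subtract 2h to convert from UTC+2).
Hiro in UTC: 07:30-11:15, 13:15-16:45 (add 5h to convert from UTC-5).
Kira in UTC: 07:00-08:45, 14:00-16:00, 16:30-17:00 (subtract 2h to convert from UTC+2).
Zane in UTC: 08:30-10:45 (subtract 5h to convert from UTC+5).
Gabriel in UTC: 07:30-10:15, 10:45-14:30 (subtract 2h to convert from UTC+2).
Hamid ∩ Nadia: 11:30-12:15, 12:30-13:15, 14:15-14:45, 15:00-15:30.
Hamid ∩ Nadia ∩ Omar: 15:00-15:30.
Hamid ∩ Nadia ∩ Omar ∩ Hiro: 15:00-15:30.
Hamid ∩ Nadia ∩ Omar ∩ Hiro ∩ Kira: 15:00-15:30.
Hamid ∩ Nadia ∩ Omar ∩ Hiro ∩ Kira ∩ Zane: ∅.
Hamid ∩ Nadia ∩ Omar ∩ Hiro ∩ Kira ∩ Zane ∩ Gabriel: ∅.
There is no time when everyone is free.
No common window is at least 30 minutes long.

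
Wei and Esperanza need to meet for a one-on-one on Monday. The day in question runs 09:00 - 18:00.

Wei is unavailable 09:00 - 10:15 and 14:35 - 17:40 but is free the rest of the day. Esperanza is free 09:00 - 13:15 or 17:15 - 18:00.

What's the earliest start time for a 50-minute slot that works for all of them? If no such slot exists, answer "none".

10:15

Wei free: 10:15-14:35, 17:40-18:00 (invert busy blocks within the working day).
Esperanza free: 09:00-13:15, 17:15-18:00.
Wei ∩ Esperanza: 10:15-13:15, 17:40-18:00.
The first common window of at least 50 minutes is 10:15-13:15, so the earliest start is 10:15.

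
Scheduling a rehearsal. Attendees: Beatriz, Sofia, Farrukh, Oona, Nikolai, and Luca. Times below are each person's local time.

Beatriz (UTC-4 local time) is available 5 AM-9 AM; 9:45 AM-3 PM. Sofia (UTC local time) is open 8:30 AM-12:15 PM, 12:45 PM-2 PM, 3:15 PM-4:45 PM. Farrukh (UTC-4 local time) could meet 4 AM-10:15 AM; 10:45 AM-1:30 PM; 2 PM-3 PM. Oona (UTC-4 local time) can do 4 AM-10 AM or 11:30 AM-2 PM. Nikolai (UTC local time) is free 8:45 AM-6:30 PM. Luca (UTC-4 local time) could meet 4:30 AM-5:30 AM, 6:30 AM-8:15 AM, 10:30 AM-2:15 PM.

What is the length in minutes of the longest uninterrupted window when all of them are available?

Beatriz in UTC: 09:00-13:00, 13:45-19:00 (add 4h to convert from UTC-4).
Sofia in UTC: 08:30-12:15, 12:45-14:00, 15:15-16:45.
Farrukh in UTC: 08:00-14:15, 14:45-17:30, 18:00-19:00 (add 4h to convert from UTC-4).
Oona in UTC: 08:00-14:00, 15:30-18:00 (add 4h to convert from UTC-4).
Nikolai in UTC: 08:45-18:30.
Luca in UTC: 08:30-09:30, 10:30-12:15, 14:30-18:15 (add 4h to convert from UTC-4).
Beatriz ∩ Sofia: 09:00-12:15, 12:45-13:00, 13:45-14:00, 15:15-16:45.
Beatriz ∩ Sofia ∩ Farrukh: 09:00-12:15, 12:45-13:00, 13:45-14:00, 15:15-16:45.
Beatriz ∩ Sofia ∩ Farrukh ∩ Oona: 09:00-12:15, 12:45-13:00, 13:45-14:00, 15:30-16:45.
Beatriz ∩ Sofia ∩ Farrukh ∩ Oona ∩ Nikolai: 09:00-12:15, 12:45-13:00, 13:45-14:00, 15:30-16:45.
Beatriz ∩ Sofia ∩ Farrukh ∩ Oona ∩ Nikolai ∩ Luca: 09:00-09:30, 10:30-12:15, 15:30-16:45.
The longest is 10:30-12:15 at 105 minutes.

105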